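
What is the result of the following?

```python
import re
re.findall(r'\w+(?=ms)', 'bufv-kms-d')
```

['k']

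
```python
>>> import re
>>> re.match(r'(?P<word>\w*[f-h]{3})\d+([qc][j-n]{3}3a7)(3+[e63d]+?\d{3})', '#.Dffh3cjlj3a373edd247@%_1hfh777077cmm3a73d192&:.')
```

`match` is anchored at position 0; if the pattern doesn't fit there, it returns None.
Here the string doesn't start with a match, so the call returns None.

None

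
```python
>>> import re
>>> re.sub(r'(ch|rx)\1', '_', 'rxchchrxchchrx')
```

After group 1 captures some text, `\1` only succeeds where that same text appears again.
Every occurrence is swapped for '_'.

'rx_rx_rx'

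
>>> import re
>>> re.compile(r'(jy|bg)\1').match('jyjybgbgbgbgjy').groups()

('jy',)

The match spans [0:4] → 'jyjy'.
Captured: group 1 = 'jy'.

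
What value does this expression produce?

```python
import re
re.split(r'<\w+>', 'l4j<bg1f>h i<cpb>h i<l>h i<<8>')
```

Matches to split on: at [3:9] → '<bg1f>'; at [12:17] → '<cpb>'; at [20:23] → '<l>'; at [27:30] → '<8>'.
`split` removes every match and returns the 5 fragments in between.

['l4j', 'h i', 'h i', 'h i<', '']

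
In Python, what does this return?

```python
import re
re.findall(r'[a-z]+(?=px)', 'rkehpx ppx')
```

['rkeh', 'p']

The positive lookaround only admits positions where the adjacent text matches; those characters stay outside the span.
Scanning left to right: at [0:4] → 'rkeh'; at [7:8] → 'p'.
With no groups in the pattern, `findall` gives back each whole match — 2 here.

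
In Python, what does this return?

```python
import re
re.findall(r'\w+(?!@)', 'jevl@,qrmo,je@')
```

The negative lookahead/lookbehind blocks any match where the forbidden context is present.
Since nothing is captured, `findall` lists the 3 matched substrings directly.

['jev', 'qrmo', 'j']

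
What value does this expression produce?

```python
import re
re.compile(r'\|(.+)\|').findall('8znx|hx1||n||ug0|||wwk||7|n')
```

['hx1||n||ug0|||wwk||7']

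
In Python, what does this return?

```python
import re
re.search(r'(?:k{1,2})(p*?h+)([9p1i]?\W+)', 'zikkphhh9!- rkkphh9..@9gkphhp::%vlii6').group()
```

'kkphhh9!- '

Pattern: 1 to 2 of a literal 'k' (non-capturing group); then zero or more of the literal 'p' (lazy), then one or more of a literal 'h' (captured); then optionally one of [9p1i], then one or more of a non-word character (captured).
The match spans [2:12] → 'kkphhh9!- '.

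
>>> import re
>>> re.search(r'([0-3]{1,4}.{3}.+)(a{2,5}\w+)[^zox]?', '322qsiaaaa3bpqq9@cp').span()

This matches 1 to 4 of a character in [0-3], then exactly 3 of any character, then one or more of any character (captured); then 2 to 5 of the literal 'a', then one or more of a word character (captured); then optionally any character except [zox].
The match spans [0:17] → '322qsiaaaa3bpqq9@'.

(0, 17)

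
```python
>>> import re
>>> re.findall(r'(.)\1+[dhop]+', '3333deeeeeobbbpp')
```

`\1` is not a pattern — it's the concrete string captured by group 1, re-applied verbatim.
Walking the string: at [0:5] match '3333d', group 1 = '3'; at [5:11] match 'eeeeeo', group 1 = 'e'; at [11:16] match 'bbbpp', group 1 = 'b'.
Because there's exactly one group, `findall` drops the full match and keeps group 1 from each hit.

['3', 'e', 'b']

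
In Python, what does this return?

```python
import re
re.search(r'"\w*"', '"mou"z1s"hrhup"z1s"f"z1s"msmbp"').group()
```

`re.search` scans for the first position where the pattern succeeds.
The match spans [0:5] → '"mou"'.

'"mou"'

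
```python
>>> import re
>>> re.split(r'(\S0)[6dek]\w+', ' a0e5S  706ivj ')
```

[' ', 'a0', '  ', '70', ' ']

This matches a non-whitespace character, then the literal '0' (captured); then one of [6dek], then one or more of a word character.
Matches to split on: at [1:6] → 'a0e5S'; at [8:14] → '706ivj'.
The group in the pattern means `split` returns the separators' captures alongside the pieces.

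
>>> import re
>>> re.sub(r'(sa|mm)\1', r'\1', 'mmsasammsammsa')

'mmsammsammsa'

`\1` is not a pattern — it's the concrete string captured by group 1, re-applied verbatim.
Matches: at [2:6] → 'sasa'.
The replacement refers to a captured group, so each match is rewritten using its own captured text.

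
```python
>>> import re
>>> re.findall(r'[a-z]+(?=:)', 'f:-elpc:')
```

['f', 'elpc']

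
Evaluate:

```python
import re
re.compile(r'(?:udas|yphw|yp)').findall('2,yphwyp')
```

Alternation tries branches left to right and keeps the first one that lets the overall match succeed at that position.
Walking the string: at [2:6] → 'yphw'; at [6:8] → 'yp'.
Since nothing is captured, `findall` lists the 2 matched substrings directly.

['yphw', 'yp']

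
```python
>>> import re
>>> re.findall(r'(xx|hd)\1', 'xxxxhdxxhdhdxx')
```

['xx', 'hd']

The backreference `\1` re-matches whatever the first group consumed, character for character.
Matches: at [0:4] match 'xxxx', group 1 = 'xx'; at [8:12] match 'hdhd', group 1 = 'hd'.
`findall` collects group 1 from each match (2 total).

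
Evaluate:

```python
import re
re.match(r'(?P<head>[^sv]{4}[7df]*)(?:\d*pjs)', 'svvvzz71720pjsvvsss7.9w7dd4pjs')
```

None

`re.match` only tries the pattern at the start of the string.
Here position 0 doesn't satisfy it, so the call returns None.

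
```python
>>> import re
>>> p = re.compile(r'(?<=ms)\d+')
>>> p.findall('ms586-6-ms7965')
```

Lookahead/lookbehind check context without consuming it, so the matched span excludes the asserted characters.
No capturing groups, so `findall` returns the 2 full match strings.

['586', '7965']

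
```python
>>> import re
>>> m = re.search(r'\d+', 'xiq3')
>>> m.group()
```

'3'

The pattern matches one or more of a digit.
Unlike `match`, `search` isn't anchored — it looks for the pattern anywhere in the string.
The match spans [3:4] → '3'.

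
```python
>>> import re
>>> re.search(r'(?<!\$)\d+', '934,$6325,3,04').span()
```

The negative lookaround is zero-width — it rules out positions where the adjacent text would match, without consuming anything.
`search` walks the string left to right and returns the first match it finds.
The match spans [0:3] → '934'.

(0, 3)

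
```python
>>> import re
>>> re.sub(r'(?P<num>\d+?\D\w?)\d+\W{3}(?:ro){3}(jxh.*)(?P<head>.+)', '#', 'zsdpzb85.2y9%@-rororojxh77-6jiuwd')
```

This matches one or more of a digit (lazy), then a non-digit, then optionally a word character (captured as 'num'); then one or more of a digit; then exactly 3 of a non-word character, then the literal 'ro' repeated 3 times; then the literal 'jxh', then zero or more of any character (captured); then one or more of any character (captured as 'head').
Matches: at [9:33] → '2y9%@-rororojxh77-6jiuwd'.
Every occurrence is swapped for '#'.

'zsdpzb85.#'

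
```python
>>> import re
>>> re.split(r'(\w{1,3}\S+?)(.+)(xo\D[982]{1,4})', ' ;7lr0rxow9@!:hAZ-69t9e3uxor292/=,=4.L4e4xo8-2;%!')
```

Pattern: 1 to 3 of a word character, then one or more of a non-whitespace character (lazy) (captured); then one or more of any character (captured); then the literal 'xo', then a non-digit, then 1 to 4 of one of [982] (captured).
A `+?`/`*?`/`{m,n}?` starts at its minimum and grows only as far as needed for what follows to match.
Matches to split on: at [2:31] → '7lr0rxow9@!:hAZ-69t9e3uxor292'.
With a capturing group present, the delimiter's captured portion is kept in the result list.

[' ;', '7lr0', 'rxow9@!:hAZ-69t9e3u', 'xor292', '/=,=4.L4e4xo8-2;%!']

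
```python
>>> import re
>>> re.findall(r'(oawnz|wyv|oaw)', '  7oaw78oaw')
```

['oaw', 'oaw']

Matches: at [3:6] match 'oaw', group 1 = 'oaw'; at [8:11] match 'oaw', group 1 = 'oaw'.
Because there's exactly one group, `findall` drops the full match and keeps group 1 from each hit.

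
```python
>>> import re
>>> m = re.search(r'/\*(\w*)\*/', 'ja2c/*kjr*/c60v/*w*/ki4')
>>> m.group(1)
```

'kjr'

`re.search` scans for the first position where the pattern succeeds.
The match spans [4:11] → '/*kjr*/'.
Captured: group 1 = 'kjr'.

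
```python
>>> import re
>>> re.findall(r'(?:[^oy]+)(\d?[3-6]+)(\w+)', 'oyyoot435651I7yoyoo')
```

[('5', '1I7yoyoo')]

With 2 capturing groups, `findall` returns a 2-tuple per match.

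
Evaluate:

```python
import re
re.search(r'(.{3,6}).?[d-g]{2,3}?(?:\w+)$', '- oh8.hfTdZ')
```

None

The pattern matches 3 to 6 of any character (captured); then optionally any character, then 2 to 3 of a character in [d-g] (lazy); then one or more of a word character (non-capturing group); then anchored at the end.
Unlike `match`, `search` isn't anchored — it looks for the pattern anywhere in the string.
Here the pattern never matches, so the call returns None.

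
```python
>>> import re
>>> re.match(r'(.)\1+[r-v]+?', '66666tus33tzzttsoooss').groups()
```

The match spans [0:6] → '66666t'.
Captured: group 1 = '6'.

('6',)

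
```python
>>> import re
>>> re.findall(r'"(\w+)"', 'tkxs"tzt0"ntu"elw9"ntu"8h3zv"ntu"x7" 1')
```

['tzt0', 'elw9', '8h3zv', 'x7']

Matches: at [4:10] match '"tzt0"', group 1 = 'tzt0'; at [13:19] match '"elw9"', group 1 = 'elw9'; at [22:29] match '"8h3zv"', group 1 = '8h3zv'; at [32:36] match '"x7"', group 1 = 'x7'.
`findall` collects group 1 from each match (4 total).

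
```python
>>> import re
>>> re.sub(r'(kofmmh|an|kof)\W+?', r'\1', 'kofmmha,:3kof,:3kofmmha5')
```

Matches: at [10:14] → 'kof,'.
Each match is replaced using the text its own group 1 captured.

'kofmmha,:3kof:3kofmmha5'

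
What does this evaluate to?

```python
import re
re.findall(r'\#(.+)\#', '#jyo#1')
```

['jyo']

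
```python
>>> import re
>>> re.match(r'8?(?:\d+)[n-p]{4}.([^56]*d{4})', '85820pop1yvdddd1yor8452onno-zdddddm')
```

None

`re.match` won't scan ahead — the pattern has to work from the very first character.
Here the string doesn't start with a match, so the call returns None.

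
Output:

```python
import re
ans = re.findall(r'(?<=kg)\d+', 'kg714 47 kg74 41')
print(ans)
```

['714', '74']

The lookaround is zero-width — it requires the adjacent text to match without consuming it, so the asserted text isn't part of the match.
Walking the string: at [2:5] → '714'; at [11:13] → '74'.
`findall` yields the raw match text (2 of them) because the pattern has no groups.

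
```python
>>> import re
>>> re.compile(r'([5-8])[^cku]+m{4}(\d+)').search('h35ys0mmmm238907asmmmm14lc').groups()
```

('5', '14')

The match spans [2:24] → '5ys0mmmm238907asmmmm14'.
Captured: group 1 = '5', group 2 = '14'.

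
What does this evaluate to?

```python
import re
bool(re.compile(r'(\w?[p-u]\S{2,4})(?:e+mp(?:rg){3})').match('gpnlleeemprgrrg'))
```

False

Pattern: optionally a word character, then a character in [p-u], then 2 to 4 of a non-whitespace character (captured); then one or more of the literal 'e', then the literal 'mp', then the literal 'rg' repeated 3 times (non-capturing group).
`re.match` won't scan ahead — the pattern has to work from the very first character.
Here the pattern fails at index 0, so the call returns None, and `bool(None)` is False.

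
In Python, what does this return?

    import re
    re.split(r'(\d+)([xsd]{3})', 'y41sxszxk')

['y', '41', 'sxs', 'zxk']

With a capturing group present, the delimiter's captured portion is kept in the result list.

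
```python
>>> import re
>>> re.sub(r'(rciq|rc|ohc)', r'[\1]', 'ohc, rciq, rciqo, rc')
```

'[ohc], [rciq], [rciq]o, [rc]'

`|` is ordered: at each position the engine commits to the first alternative that works.
Matches: at [0:3] → 'ohc'; at [5:9] → 'rciq'; at [11:15] → 'rciq'; at [18:20] → 'rc'.
The replacement refers to a captured group, so each match is rewritten using its own captured text.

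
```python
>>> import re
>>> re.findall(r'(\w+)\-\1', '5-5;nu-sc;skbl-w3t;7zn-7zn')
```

`\1` has to match the exact text group 1 already captured.
Matches: at [0:3] match '5-5', group 1 = '5'; at [19:26] match '7zn-7zn', group 1 = '7zn'.
`findall` collects group 1 from each match (2 total).

['5', '7zn']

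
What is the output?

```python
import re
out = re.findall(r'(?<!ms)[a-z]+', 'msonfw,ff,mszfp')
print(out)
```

['msonfw', 'ff', 'mszfp']

The negative lookahead/lookbehind blocks any match where the forbidden context is present.
Scanning left to right: at [0:6] → 'msonfw'; at [7:9] → 'ff'; at [10:15] → 'mszfp'.
`findall` yields the raw match text (3 of them) because the pattern has no groups.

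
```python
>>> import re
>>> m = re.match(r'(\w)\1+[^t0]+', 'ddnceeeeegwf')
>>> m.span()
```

A backreference is literal: `\1` must see the identical characters the first group matched.
`re.match` won't scan ahead — the pattern has to work from the very first character.
The match spans [0:12] → 'ddnceeeeegwf'.
Captured: group 1 = 'd'.

(0, 12)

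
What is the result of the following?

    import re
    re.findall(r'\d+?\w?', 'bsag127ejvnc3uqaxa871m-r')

['12', '7e', '3u', '87', '1m']

Pattern: one or more of a digit (lazy); then optionally a word character.
Because the quantifier is non-greedy, it stops expanding at the earliest point where the rest of the pattern can succeed.
Walking the string: at [4:6] → '12'; at [6:8] → '7e'; at [12:14] → '3u'; at [18:20] → '87'; at [20:22] → '1m'.
No capturing groups, so `findall` returns the 5 full match strings.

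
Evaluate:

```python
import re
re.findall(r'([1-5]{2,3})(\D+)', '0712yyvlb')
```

This matches 2 to 3 of a character in [1-5] (captured); then one or more of a non-digit (captured).
Matches: at [2:9] match '12yyvlb', groups = ('12', 'yyvlb').
With 2 capturing groups, `findall` returns a 2-tuple per match.

[('12', 'yyvlb')]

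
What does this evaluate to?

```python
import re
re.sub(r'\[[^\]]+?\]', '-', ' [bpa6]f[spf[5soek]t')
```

Matches: at [1:7] → '[bpa6]'; at [8:19] → '[spf[5soek]'.
`sub` substitutes '-' at each match site.

' -f-t'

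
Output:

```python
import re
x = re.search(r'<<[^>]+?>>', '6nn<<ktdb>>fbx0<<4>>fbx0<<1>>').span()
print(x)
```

(3, 11)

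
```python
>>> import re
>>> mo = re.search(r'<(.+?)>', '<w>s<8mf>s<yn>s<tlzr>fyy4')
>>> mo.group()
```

'<w>'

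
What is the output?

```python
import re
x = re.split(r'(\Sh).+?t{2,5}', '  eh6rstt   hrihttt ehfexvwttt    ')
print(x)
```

['  ', 'eh', '   hr', 'ih', ' ', 'eh', '    ']

Lazy quantifiers expand one character at a time until the remainder of the pattern can match.
With a capturing group present, the delimiter's captured portion is kept in the result list.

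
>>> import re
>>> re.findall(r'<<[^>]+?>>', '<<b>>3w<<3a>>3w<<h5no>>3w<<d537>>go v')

['<<b>>', '<<3a>>', '<<h5no>>', '<<d537>>']

`findall` yields the raw match text (4 of them) because the pattern has no groups.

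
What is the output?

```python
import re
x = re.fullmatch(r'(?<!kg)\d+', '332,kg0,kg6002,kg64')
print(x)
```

None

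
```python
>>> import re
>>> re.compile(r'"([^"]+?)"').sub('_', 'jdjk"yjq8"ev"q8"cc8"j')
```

'jdjk_ev_cc8"j'

Every occurrence is swapped for '_'.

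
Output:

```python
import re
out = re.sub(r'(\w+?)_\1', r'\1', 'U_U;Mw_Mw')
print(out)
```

`\1` is not a pattern — it's the concrete string captured by group 1, re-applied verbatim.
Matches: at [0:3] → 'U_U'; at [4:9] → 'Mw_Mw'.
`\1` in the replacement pulls in group 1's text for each match.

U;Mw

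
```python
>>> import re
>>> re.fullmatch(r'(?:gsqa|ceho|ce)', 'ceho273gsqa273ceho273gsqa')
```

`fullmatch` succeeds only if the pattern covers the string from start to end.
Here the pattern can't cover the whole string, so the call returns None.

None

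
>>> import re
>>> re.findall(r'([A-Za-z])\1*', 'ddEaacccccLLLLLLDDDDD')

`\1` is not a pattern — it's the concrete string captured by group 1, re-applied verbatim.
With a single group, `findall` returns only what that group captured — 6 items.

['d', 'E', 'a', 'c', 'L', 'D']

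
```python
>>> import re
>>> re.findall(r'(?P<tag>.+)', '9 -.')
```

['9 -.']

Pattern: one or more of any character (captured as 'tag').
`findall` collects group 1 from the one match (1 total).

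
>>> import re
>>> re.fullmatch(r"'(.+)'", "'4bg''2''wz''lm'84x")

None

`re.fullmatch` requires the pattern to consume the entire string.
Here the pattern can't cover the whole string, so the call returns None.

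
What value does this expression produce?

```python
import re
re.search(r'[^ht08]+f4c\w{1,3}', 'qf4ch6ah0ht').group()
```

This matches one or more of any character except [ht08]; then the literal 'f4c', then 1 to 3 of a word character.
Unlike `match`, `search` isn't anchored — it looks for the pattern anywhere in the string.
The match spans [0:7] → 'qf4ch6a'.

'qf4ch6a'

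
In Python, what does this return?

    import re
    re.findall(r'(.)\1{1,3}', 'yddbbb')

The backreference `\1` re-matches whatever the first group consumed, character for character.
One capturing group, so `findall` returns just the captured substring from each match — 2 in all.

['d', 'b']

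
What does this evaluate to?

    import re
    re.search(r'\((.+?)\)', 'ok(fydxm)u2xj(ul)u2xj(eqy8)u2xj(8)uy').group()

The `?` after the quantifier makes it lazy — it takes as little as possible before letting the rest of the pattern try.
Unlike `match`, `search` isn't anchored — it looks for the pattern anywhere in the string.
The match spans [2:9] → '(fydxm)'.
Captured: group 1 = 'fydxm'.

'(fydxm)'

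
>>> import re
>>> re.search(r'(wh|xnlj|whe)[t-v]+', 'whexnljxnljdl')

None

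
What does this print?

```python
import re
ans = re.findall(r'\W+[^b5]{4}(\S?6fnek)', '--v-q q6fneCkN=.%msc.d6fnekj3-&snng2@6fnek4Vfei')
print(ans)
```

['d6fnek']

This matches one or more of a non-word character, then exactly 4 of any character except [b5]; then optionally a non-whitespace character, then the literal '6fn', then the literal 'ek' (captured).
Matches: at [14:27] match '=.%msc.d6fnek', group 1 = 'd6fnek'.
`findall` collects group 1 from the one match (1 total).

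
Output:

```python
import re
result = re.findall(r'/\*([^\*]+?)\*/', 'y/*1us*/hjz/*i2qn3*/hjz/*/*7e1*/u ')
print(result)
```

Matches: at [1:8] match '/*1us*/', group 1 = '1us'; at [11:20] match '/*i2qn3*/', group 1 = 'i2qn3'; at [25:32] match '/*7e1*/', group 1 = '7e1'.
Because there's exactly one group, `findall` drops the full match and keeps group 1 from each hit.

['1us', 'i2qn3', '7e1']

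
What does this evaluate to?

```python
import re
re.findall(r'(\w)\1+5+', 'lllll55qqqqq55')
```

['l', 'q']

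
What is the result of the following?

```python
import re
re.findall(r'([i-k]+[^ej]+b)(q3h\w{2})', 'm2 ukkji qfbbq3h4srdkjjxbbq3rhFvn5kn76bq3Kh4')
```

Multiple groups make `findall` return tuples — one 2-tuple for the one match.

[('kkji qfbb', 'q3h4s')]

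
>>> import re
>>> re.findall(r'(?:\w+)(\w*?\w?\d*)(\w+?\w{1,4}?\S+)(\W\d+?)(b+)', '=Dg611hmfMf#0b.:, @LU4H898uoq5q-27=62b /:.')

Pattern: one or more of a word character (non-capturing group); then zero or more of a word character (lazy), then optionally a word character, then zero or more of a digit (captured); then one or more of a word character (lazy), then 1 to 4 of a word character (lazy), then one or more of a non-whitespace character (captured); then a non-word character, then one or more of a digit (lazy) (captured); then one or more of a literal 'b' (captured).
`findall` packs the 4 group values into a tuple for every match.

[('', 'fMf', '#0', 'b'), ('', '5q-27', '=62', 'b')]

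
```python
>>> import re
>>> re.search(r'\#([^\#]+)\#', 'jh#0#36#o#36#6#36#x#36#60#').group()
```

`re.search` scans for the first position where the pattern succeeds.
The match spans [2:5] → '#0#'.
Captured: group 1 = '0'.

'#0#'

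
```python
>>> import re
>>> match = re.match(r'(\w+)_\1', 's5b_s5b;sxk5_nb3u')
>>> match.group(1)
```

's5b'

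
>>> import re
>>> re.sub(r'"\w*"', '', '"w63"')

''

Every occurrence is swapped for ''.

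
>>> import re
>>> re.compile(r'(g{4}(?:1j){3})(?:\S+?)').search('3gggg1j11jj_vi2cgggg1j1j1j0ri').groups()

('gggg1j1j1j',)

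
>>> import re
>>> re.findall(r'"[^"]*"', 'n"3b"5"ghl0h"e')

['"3b"', '"ghl0h"']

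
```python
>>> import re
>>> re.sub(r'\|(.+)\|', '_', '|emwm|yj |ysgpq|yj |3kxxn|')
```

Matches: at [0:26] → '|emwm|yj |ysgpq|yj |3kxxn|'.
`sub` substitutes '_' at each match site.

'_'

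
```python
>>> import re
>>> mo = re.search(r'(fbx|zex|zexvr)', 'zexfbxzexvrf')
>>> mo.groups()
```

('zex',)

`re.search` tries every starting position until one works.
The match spans [0:3] → 'zex'.
Captured: group 1 = 'zex'.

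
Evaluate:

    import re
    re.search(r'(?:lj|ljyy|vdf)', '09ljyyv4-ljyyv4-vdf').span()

(2, 4)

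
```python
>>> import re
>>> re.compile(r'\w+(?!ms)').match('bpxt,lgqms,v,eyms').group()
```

'bpxt'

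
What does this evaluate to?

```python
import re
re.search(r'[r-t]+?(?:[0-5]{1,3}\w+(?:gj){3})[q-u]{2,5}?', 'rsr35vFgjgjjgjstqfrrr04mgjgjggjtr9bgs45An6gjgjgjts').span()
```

(0, 50)

The match spans [0:50] → 'rsr35vFgjgjjgjstqfrrr04mgjgjggjtr9bgs45An6gjgjgjts'.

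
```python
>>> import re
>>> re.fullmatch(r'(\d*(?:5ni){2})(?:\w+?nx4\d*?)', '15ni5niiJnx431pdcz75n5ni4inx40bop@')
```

This matches zero or more of a digit, then the literal '5ni' repeated 2 times (captured); then one or more of a word character (lazy), then the literal 'nx4', then zero or more of a digit (lazy) (non-capturing group).
`re.fullmatch` requires the pattern to consume the entire string.
Here there's no way to consume every character, so the call returns None.

None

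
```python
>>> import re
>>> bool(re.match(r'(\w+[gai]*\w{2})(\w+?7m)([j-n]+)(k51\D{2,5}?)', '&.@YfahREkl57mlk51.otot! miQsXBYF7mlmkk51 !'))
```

False

`re.match` won't scan ahead — the pattern has to work from the very first character.
Here the pattern fails at index 0, so the call returns None, and `bool(None)` is False.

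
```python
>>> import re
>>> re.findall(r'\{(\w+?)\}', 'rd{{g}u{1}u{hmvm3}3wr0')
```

Because there's exactly one group, `findall` drops the full match and keeps group 1 from each hit.

['g', '1', 'hmvm3']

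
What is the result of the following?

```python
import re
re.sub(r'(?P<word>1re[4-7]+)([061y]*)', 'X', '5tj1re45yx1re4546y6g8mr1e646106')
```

'5tjXxXg8mr1e646106'

This matches the literal '1re', then one or more of a character in [4-7] (captured as 'word'); then zero or more of one of [061y] (captured).
Matches: at [3:9] → '1re45y'; at [10:19] → '1re4546y6'.
Each match is replaced by 'X'.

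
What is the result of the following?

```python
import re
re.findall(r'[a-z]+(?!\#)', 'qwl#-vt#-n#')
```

['qw', 'v']

The negative lookahead/lookbehind blocks any match where the forbidden context is present.
Matches: at [0:2] → 'qw'; at [5:6] → 'v'.
Since nothing is captured, `findall` lists the 2 matched substrings directly.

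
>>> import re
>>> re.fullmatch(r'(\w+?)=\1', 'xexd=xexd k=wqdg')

A backreference is literal: `\1` must see the identical characters the first group matched.
`re.fullmatch` requires the pattern to consume the entire string.
Here there's no way to consume every character, so the call returns None.

None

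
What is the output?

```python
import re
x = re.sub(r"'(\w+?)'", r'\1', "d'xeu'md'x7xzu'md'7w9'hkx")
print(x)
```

dxeumdx7xzumd7w9hkx

Each match is replaced using the text its own group 1 captured.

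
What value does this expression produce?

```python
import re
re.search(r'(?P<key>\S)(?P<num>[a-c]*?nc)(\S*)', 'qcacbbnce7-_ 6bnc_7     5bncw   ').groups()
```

('q', 'cacbbnc', 'e7-_')

The pattern matches a non-whitespace character (captured as 'key'); then zero or more of a character in [a-c] (lazy), then the literal 'nc' (captured as 'num'); then zero or more of a non-whitespace character (captured).
`re.search` scans for the first position where the pattern succeeds.
The match spans [0:12] → 'qcacbbnce7-_'.
Captured: group 1 = 'q', group 2 = 'cacbbnc', group 3 = 'e7-_'.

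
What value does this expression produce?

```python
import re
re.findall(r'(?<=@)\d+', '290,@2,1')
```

The `(?=…)`/`(?<=…)` assertion just peeks at neighbouring text; it doesn't advance the match position.
Scanning left to right: at [5:6] → '2'.
With no groups in the pattern, `findall` gives back each whole match — 1 here.

['2']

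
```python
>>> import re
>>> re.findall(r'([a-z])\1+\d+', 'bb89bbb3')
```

After group 1 captures some text, `\1` only succeeds where that same text appears again.
`findall` collects group 1 from each match (2 total).

['b', 'b']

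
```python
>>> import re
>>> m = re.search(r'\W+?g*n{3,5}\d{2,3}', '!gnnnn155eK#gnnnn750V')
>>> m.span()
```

(0, 9)

The pattern matches one or more of a non-word character (lazy), then zero or more of the literal 'g'; then 3 to 5 of the literal 'n', then 2 to 3 of a digit.
The match spans [0:9] → '!gnnnn155'.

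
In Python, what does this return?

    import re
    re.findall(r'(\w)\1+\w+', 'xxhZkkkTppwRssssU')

After group 1 captures some text, `\1` only succeeds where that same text appears again.
Scanning left to right: at [0:17] match 'xxhZkkkTppwRssssU', group 1 = 'x'.
`findall` collects group 1 from the one match (1 total).

['x']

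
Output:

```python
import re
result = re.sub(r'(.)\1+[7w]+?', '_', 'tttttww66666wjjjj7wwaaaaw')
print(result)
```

`\1` is not a pattern — it's the concrete string captured by group 1, re-applied verbatim.
Matches: at [0:6] → 'tttttw'; at [7:13] → '66666w'; at [13:18] → 'jjjj7'; at [20:25] → 'aaaaw'.
Each match is replaced by '_'.

_w__ww_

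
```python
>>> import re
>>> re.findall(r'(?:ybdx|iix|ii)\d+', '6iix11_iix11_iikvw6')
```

`findall` yields the raw match text (2 of them) because the pattern has no groups.

['iix11', 'iix11']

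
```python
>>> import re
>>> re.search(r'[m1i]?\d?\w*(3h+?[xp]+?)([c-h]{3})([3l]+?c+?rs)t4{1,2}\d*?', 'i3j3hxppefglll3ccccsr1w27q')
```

None

The pattern matches optionally one of [m1i], then optionally a digit, then zero or more of a word character; then the literal '3', then one or more of the literal 'h' (lazy), then one or more of one of [xp] (lazy) (captured); then exactly 3 of a character in [c-h] (captured); then one or more of one of [3l] (lazy), then one or more of the literal 'c' (lazy), then the literal 'rs' (captured); then the literal 't', then 1 to 2 of a literal '4', then zero or more of a digit (lazy).
Unlike `match`, `search` isn't anchored — it looks for the pattern anywhere in the string.
Here the pattern never matches, so the call returns None.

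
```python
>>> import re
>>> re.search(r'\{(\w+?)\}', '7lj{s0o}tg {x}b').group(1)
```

's0o'

`re.search` tries every starting position until one works.
The match spans [3:8] → '{s0o}'.
Captured: group 1 = 's0o'.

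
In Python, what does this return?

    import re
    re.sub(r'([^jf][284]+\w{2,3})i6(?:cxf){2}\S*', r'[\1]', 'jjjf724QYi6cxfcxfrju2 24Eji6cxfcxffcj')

'jjjf[724QY][ 24Ej]'

This matches any character except [jf], then one or more of one of [284], then 2 to 3 of a word character (captured); then the literal 'i6', then the literal 'cxf' repeated 2 times, then zero or more of a non-whitespace character.
Matches: at [4:21] → '724QYi6cxfcxfrju2'; at [21:37] → ' 24Eji6cxfcxffcj'.
The replacement refers to a captured group, so each match is rewritten using its own captured text.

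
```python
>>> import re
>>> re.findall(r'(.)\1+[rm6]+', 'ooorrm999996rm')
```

['o', '9']

`\1` is not a pattern — it's the concrete string captured by group 1, re-applied verbatim.
One capturing group, so `findall` returns just the captured substring from each match — 2 in all.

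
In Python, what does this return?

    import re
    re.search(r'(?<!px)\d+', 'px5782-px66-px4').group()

`(?!…)`/`(?<!…)` only lets a position through if the neighbouring text does NOT match; no characters are consumed.
`re.search` tries every starting position until one works.
The match spans [3:6] → '782'.

'782'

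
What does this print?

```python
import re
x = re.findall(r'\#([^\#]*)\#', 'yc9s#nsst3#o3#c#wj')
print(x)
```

['nsst3', 'c']

Matches: at [4:11] match '#nsst3#', group 1 = 'nsst3'; at [13:16] match '#c#', group 1 = 'c'.
`findall` collects group 1 from each match (2 total).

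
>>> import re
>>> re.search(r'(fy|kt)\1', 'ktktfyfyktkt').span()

`\1` has to match the exact text group 1 already captured.
The match spans [0:4] → 'ktkt'.

(0, 4)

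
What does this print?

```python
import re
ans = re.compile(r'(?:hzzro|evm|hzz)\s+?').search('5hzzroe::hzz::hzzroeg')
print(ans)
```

`re.search` tries every starting position until one works.
Here nothing in the string fits, so the call returns None.

None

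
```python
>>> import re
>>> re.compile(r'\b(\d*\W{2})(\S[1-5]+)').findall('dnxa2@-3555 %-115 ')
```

[('@-', '3555'), (' %', '-115')]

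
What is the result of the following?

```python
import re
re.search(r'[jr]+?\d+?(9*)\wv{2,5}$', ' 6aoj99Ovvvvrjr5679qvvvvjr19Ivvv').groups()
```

('9',)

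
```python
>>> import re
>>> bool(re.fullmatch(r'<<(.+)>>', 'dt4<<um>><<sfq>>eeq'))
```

False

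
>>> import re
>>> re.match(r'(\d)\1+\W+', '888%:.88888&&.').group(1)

The match spans [0:6] → '888%:.'.
Captured: group 1 = '8'.

'8'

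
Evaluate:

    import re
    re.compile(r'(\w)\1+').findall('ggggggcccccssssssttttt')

A backreference is literal: `\1` must see the identical characters the first group matched.
Walking the string: at [0:6] match 'gggggg', group 1 = 'g'; at [6:11] match 'ccccc', group 1 = 'c'; at [11:17] match 'ssssss', group 1 = 's'; at [17:22] match 'ttttt', group 1 = 't'.
With a single group, `findall` returns only what that group captured — 4 items.

['g', 'c', 's', 't']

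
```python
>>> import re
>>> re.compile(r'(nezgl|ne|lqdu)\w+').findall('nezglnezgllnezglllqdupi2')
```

['nezgl']

The regex engine tests alternatives in the order written; an earlier branch that matches wins even if a later one would match more.
Walking the string: at [0:24] match 'nezglnezgllnezglllqdupi2', group 1 = 'nezgl'.
One capturing group, so `findall` returns just the captured substring from the one match — 1 in all.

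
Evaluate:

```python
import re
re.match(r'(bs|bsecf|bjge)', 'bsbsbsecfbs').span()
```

(0, 2)

`re.match` only tries the pattern at the start of the string.
The match spans [0:2] → 'bs'.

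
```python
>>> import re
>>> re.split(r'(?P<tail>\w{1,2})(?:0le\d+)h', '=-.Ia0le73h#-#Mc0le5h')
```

['=-.', 'Ia', '#-#', 'Mc', '']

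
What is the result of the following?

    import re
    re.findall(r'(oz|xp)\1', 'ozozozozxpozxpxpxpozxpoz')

['oz', 'oz', 'xp']

`\1` has to match the exact text group 1 already captured.
Scanning left to right: at [0:4] match 'ozoz', group 1 = 'oz'; at [4:8] match 'ozoz', group 1 = 'oz'; at [12:16] match 'xpxp', group 1 = 'xp'.
One capturing group, so `findall` returns just the captured substring from each match — 3 in all.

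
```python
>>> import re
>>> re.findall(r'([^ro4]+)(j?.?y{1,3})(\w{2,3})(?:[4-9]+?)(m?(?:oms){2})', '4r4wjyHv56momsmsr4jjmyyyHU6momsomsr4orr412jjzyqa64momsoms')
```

This matches one or more of any character except [ro4] (captured); then optionally the literal 'j', then optionally any character, then 1 to 3 of a literal 'y' (captured); then 2 to 3 of a word character (captured); then one or more of a character in [4-9] (lazy) (non-capturing group); then optionally the literal 'm', then the literal 'oms' repeated 2 times (captured).
Walking the string: at [18:34] match 'jjmyyyHU6momsoms', groups = ('jjmyy', 'y', 'HU', 'momsoms'); at [40:57] match '12jjzyqa64momsoms', groups = ('12jjz', 'y', 'qa6', 'momsoms').
With 4 capturing groups, `findall` returns a 4-tuple per match.

[('jjmyy', 'y', 'HU', 'momsoms'), ('12jjz', 'y', 'qa6', 'momsoms')]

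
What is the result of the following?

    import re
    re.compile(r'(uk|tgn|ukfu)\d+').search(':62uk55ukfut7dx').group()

'uk55'

`re.search` scans for the first position where the pattern succeeds.
The match spans [3:7] → 'uk55'.
Captured: group 1 = 'uk'.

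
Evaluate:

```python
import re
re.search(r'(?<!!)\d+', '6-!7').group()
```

The negative lookahead/lookbehind blocks any match where the forbidden context is present.
The match spans [0:1] → '6'.

'6'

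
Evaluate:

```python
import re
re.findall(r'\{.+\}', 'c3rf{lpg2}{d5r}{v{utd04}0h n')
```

['{lpg2}{d5r}{v{utd04}']

Matches: at [4:24] → '{lpg2}{d5r}{v{utd04}'.
With no groups in the pattern, `findall` gives back each whole match — 1 here.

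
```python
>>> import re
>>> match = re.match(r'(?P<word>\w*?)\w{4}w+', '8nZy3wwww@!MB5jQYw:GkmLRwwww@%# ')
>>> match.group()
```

'8nZy3wwww'

`re.match` won't scan ahead — the pattern has to work from the very first character.
The match spans [0:9] → '8nZy3wwww'.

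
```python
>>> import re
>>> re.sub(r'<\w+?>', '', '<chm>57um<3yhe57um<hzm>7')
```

'57um<3yhe57um7'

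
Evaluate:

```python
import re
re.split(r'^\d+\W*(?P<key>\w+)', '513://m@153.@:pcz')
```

['', 'm', '@153.@:pcz']

The pattern matches anchored at the start of the string; then one or more of a digit, then zero or more of a non-word character; then one or more of a word character (captured as 'key').
Matches to split on: at [0:7] → '513://m'.
With a capturing group present, the delimiter's captured portion is kept in the result list.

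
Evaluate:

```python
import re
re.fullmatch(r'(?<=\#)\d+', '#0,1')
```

None

Lookahead/lookbehind check context without consuming it, so the matched span excludes the asserted characters.
`re.fullmatch` is like wrapping the pattern in `^…$` (in single-line mode).
Here there's no way to consume every character, so the call returns None.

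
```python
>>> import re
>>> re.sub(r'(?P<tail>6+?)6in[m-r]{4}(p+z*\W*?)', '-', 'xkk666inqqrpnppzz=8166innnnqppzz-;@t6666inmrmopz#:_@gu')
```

'xkk666inqqrpnppzz=81--;@t-#:_@gu'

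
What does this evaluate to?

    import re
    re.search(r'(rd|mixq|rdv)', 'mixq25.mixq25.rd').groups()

('mixq',)

`search` walks the string left to right and returns the first match it finds.
The match spans [0:4] → 'mixq'.
Captured: group 1 = 'mixq'.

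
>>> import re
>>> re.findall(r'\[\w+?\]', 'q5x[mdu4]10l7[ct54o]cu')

Scanning left to right: at [3:9] → '[mdu4]'; at [13:20] → '[ct54o]'.
`findall` yields the raw match text (2 of them) because the pattern has no groups.

['[mdu4]', '[ct54o]']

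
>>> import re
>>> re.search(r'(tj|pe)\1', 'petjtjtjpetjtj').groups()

The match spans [2:6] → 'tjtj'.
Captured: group 1 = 'tj'.

('tj',)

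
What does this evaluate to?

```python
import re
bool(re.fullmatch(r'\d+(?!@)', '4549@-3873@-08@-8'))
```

False

`re.fullmatch` is like wrapping the pattern in `^…$` (in single-line mode).
Here the pattern can't cover the whole string, so the call returns None, and `bool(None)` is False.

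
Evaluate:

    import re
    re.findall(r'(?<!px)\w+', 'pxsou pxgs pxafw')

`(?!…)`/`(?<!…)` only lets a position through if the neighbouring text does NOT match; no characters are consumed.
No capturing groups, so `findall` returns the 3 full match strings.

['pxsou', 'pxgs', 'pxafw']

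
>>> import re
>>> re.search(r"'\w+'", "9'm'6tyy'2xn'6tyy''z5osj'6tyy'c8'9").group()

The match spans [1:4] → "'m'".

"'m'"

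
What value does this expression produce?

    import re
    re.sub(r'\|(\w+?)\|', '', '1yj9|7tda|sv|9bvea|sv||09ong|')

'1yj9svsv|'

Each match is replaced by ''.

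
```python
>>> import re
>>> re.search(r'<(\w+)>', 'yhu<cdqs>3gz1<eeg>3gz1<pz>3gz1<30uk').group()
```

'<cdqs>'

`re.search` scans for the first position where the pattern succeeds.
The match spans [3:9] → '<cdqs>'.
Captured: group 1 = 'cdqs'.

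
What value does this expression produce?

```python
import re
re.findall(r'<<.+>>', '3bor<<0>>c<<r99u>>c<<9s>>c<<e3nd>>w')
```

Walking the string: at [4:34] → '<<0>>c<<r99u>>c<<9s>>c<<e3nd>>'.
With no groups in the pattern, `findall` gives back each whole match — 1 here.

['<<0>>c<<r99u>>c<<9s>>c<<e3nd>>']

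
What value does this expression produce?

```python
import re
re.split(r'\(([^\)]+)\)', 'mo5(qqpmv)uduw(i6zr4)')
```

['mo5', 'qqpmv', 'uduw', 'i6zr4', '']

`re.split` interleaves the captured-group text with the surrounding fragments.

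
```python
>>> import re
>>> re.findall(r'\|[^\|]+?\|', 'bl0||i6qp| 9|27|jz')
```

['|i6qp|', '|27|']

Since nothing is captured, `findall` lists the 2 matched substrings directly.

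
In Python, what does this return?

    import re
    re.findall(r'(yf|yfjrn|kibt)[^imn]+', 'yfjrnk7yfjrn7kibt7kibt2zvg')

['yf', 'yf', 'kibt']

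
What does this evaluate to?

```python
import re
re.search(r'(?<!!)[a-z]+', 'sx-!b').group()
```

'sx'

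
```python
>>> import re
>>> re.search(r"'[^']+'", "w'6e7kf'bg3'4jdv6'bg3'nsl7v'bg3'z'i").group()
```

Unlike `match`, `search` isn't anchored — it looks for the pattern anywhere in the string.
The match spans [1:8] → "'6e7kf'".

"'6e7kf'"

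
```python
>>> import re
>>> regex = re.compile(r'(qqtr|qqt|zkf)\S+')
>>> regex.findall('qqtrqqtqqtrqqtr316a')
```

['qqtr']

Alternation tries branches left to right and keeps the first one that lets the overall match succeed at that position.
One capturing group, so `findall` returns just the captured substring from the one match — 1 in all.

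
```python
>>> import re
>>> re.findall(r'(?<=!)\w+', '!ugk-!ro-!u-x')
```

['ugk', 'ro', 'u']

Lookahead/lookbehind check context without consuming it, so the matched span excludes the asserted characters.
Scanning left to right: at [1:4] → 'ugk'; at [6:8] → 'ro'; at [10:11] → 'u'.
With no groups in the pattern, `findall` gives back each whole match — 3 here.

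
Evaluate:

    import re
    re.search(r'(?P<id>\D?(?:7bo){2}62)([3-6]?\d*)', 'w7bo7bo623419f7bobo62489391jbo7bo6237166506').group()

The match spans [0:13] → 'w7bo7bo623419'.

'w7bo7bo623419'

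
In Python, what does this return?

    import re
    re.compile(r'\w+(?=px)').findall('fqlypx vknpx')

The positive lookaround only admits positions where the adjacent text matches; those characters stay outside the span.
Scanning left to right: at [0:4] → 'fqly'; at [7:10] → 'vkn'.
With no groups in the pattern, `findall` gives back each whole match — 2 here.

['fqly', 'vkn']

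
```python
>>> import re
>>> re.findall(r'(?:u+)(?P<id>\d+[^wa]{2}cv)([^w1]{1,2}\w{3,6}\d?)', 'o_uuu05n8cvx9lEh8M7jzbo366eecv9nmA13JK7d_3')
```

[('05n8cv', 'x9lEh8M7')]

Multiple groups make `findall` return tuples — one 2-tuple for the one match.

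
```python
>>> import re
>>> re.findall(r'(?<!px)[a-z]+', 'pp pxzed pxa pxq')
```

['pp', 'pxzed', 'pxa', 'pxq']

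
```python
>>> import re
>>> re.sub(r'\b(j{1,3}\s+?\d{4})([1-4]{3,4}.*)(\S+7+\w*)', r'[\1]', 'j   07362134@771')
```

'[j   0736]'

The pattern matches a word boundary (`\b`, zero-width); then 1 to 3 of a literal 'j', then one or more of whitespace (lazy), then exactly 4 of a digit (captured); then 3 to 4 of a character in [1-4], then zero or more of any character (captured); then one or more of a non-whitespace character, then one or more of the literal '7', then zero or more of a word character (captured).
Matches: at [0:16] → 'j   07362134@771'.
The replacement refers to a captured group, so each match is rewritten using its own captured text.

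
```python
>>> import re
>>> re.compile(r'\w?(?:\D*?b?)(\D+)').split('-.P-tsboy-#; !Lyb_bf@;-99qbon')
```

With the lazy modifier that quantifier settles for the fewest repetitions that let the rest of the pattern succeed (the atoms after it are unaffected and can still be greedy).
`re.split` interleaves the captured-group text with the surrounding fragments.

['', '-.P-tsboy-#; !Lyb_bf@;-', '9', 'qbon', '']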